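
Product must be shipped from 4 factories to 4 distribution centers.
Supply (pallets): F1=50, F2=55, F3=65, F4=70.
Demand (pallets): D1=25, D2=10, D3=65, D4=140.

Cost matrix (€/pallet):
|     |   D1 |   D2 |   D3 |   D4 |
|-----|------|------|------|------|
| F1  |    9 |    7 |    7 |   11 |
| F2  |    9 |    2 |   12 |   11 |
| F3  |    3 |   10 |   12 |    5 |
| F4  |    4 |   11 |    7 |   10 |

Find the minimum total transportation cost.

1695

An optimal shipping plan:
  F1→D3: 50 × €7 = €350
  F2→D2: 10 × €2 = €20
  F2→D4: 45 × €11 = €495
  F3→D4: 65 × €5 = €325
  F4→D1: 25 × €4 = €100
  F4→D3: 15 × €7 = €105
  F4→D4: 30 × €10 = €300
Total = 350 + 20 + 495 + 325 + 100 + 105 + 300 = €1695.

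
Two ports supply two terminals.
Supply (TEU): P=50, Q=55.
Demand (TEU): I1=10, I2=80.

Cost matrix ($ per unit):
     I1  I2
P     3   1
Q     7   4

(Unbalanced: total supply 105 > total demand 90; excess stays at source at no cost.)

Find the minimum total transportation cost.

One minimum-cost allocation:
  P to I1: 10 × $3 = $30
  P to I2: 40 × $1 = $40
  Q to I2: 40 × $4 = $160
Total = 30 + 40 + 160 = $230.

230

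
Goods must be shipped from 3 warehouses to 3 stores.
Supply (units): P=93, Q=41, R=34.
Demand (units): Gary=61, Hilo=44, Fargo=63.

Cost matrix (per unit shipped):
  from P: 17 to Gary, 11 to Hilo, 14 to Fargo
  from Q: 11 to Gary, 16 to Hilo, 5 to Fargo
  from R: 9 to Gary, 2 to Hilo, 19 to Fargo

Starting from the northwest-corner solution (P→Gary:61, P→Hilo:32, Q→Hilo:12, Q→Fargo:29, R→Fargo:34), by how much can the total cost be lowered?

644

Current plan cost = 61·17 + 32·11 + 12·16 + 29·5 + 34·19 = 2372.
Optimal plan:
  P->Gary: 61 × 17 = 1037
  P->Hilo: 10 × 11 = 110
  P->Fargo: 22 × 14 = 308
  Q->Fargo: 41 × 5 = 205
  R->Hilo: 34 × 2 = 68
Optimal cost = 1728.
Saving = 2372 − 1728 = 644.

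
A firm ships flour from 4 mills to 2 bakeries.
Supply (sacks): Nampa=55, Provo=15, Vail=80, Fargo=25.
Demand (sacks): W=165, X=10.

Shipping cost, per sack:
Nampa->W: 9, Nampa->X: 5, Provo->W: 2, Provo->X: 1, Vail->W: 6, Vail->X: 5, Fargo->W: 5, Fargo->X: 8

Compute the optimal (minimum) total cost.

Optimal allocation:
  Nampa->W: 45 sacks
  Nampa->X: 10 sacks
  Provo->W: 15 sacks
  Vail->W: 80 sacks
  Fargo->W: 25 sacks
Total cost = 1090.
(Supply check: Nampa ships 55; Provo ships 15; Vail ships 80; Fargo ships 25.)

1090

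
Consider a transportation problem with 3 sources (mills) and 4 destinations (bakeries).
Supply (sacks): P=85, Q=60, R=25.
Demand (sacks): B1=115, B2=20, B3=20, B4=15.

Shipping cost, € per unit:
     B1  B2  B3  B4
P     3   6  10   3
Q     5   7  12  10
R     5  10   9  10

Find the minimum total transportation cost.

800

Optimal allocation:
  P to B1: 70 sacks
  P to B4: 15 sacks
  Q to B1: 40 sacks
  Q to B2: 20 sacks
  R to B1: 5 sacks
  R to B3: 20 sacks
Total cost = €800.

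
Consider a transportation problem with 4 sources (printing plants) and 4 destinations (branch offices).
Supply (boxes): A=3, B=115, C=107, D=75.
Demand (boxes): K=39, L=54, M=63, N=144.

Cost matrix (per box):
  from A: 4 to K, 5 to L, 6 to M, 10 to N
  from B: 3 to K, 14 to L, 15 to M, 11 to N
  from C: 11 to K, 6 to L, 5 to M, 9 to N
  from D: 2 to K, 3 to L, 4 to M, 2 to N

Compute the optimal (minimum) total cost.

Optimal allocation:
  A->L: 3 × 5 = 15
  B->K: 39 × 3 = 117
  B->N: 76 × 11 = 836
  C->L: 44 × 6 = 264
  C->M: 63 × 5 = 315
  D->L: 7 × 3 = 21
  D->N: 68 × 2 = 136
Total = 15 + 117 + 836 + 264 + 315 + 21 + 136 = 1704.

1704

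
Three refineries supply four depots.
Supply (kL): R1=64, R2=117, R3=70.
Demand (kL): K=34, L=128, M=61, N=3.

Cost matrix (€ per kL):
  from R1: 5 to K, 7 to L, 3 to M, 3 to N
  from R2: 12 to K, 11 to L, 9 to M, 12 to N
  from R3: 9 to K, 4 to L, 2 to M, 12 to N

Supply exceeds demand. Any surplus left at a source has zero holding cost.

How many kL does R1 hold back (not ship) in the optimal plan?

0

An optimal plan:
  R1→K: 34 × €5 = €170
  R1→M: 27 × €3 = €81
  R1→N: 3 × €3 = €9
  R2→L: 92 × €11 = €1012
  R3→L: 36 × €4 = €144
  R3→M: 34 × €2 = €68
Total cost = €1484.
R1 ships 64 of its 64, leaving 0.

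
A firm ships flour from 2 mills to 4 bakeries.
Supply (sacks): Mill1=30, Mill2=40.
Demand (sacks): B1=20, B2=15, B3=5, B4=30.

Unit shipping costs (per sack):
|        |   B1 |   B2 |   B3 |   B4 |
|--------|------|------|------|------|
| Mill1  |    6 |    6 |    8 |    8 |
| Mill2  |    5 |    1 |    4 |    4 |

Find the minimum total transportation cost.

315

One minimum-cost allocation:
  Mill1 to B1: 20 × 6 = 120
  Mill1 to B3: 5 × 8 = 40
  Mill1 to B4: 5 × 8 = 40
  Mill2 to B2: 15 × 1 = 15
  Mill2 to B4: 25 × 4 = 100
Total = 120 + 40 + 40 + 15 + 100 = 315.
(Supply check: Mill1 ships 30; Mill2 ships 40.)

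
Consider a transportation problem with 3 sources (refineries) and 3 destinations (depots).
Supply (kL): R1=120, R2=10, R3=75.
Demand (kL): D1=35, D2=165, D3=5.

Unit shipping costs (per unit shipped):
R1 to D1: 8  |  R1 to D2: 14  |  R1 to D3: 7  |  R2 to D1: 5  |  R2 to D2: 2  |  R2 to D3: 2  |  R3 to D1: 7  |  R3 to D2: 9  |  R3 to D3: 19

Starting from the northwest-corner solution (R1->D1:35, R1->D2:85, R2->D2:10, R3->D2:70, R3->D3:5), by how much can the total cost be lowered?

85

Current plan cost = 35·8 + 85·14 + 10·2 + 70·9 + 5·19 = 2215.
Optimal plan:
  R1–D1: 35 × 8 = 280
  R1–D2: 80 × 14 = 1120
  R1–D3: 5 × 7 = 35
  R2–D2: 10 × 2 = 20
  R3–D2: 75 × 9 = 675
Optimal cost = 2130.
Saving = 2215 − 2130 = 85.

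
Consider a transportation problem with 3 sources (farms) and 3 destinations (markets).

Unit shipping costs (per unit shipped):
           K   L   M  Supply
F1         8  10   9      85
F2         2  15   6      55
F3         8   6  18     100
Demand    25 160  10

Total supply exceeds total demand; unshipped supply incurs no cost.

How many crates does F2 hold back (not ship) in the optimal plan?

20

Minimum-cost shipments:
  F1–L: 60 × 10 = 600
  F2–K: 25 × 2 = 50
  F2–M: 10 × 6 = 60
  F3–L: 100 × 6 = 600
Total cost = 1310.
F2 ships 35 of its 55, leaving 20.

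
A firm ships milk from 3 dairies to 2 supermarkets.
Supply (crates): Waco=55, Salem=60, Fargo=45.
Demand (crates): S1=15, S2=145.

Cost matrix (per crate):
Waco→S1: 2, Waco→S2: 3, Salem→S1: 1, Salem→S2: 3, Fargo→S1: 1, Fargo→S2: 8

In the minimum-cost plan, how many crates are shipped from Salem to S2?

Solving gives:
  Waco->S2: 55 × 3 = 165
  Salem->S2: 60 × 3 = 180
  Fargo->S1: 15 × 1 = 15
  Fargo->S2: 30 × 8 = 240
Total cost = 600.
So Salem→S2 carries 60 crates.

60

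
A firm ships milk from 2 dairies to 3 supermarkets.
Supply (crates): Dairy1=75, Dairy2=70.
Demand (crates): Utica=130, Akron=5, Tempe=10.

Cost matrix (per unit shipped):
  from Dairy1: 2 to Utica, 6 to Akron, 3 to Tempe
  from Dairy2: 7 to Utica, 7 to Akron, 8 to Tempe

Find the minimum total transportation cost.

650

Optimal allocation:
  Dairy1 to Utica: 65 × 2 = 130
  Dairy1 to Tempe: 10 × 3 = 30
  Dairy2 to Utica: 65 × 7 = 455
  Dairy2 to Akron: 5 × 7 = 35
Total = 130 + 30 + 455 + 35 = 650.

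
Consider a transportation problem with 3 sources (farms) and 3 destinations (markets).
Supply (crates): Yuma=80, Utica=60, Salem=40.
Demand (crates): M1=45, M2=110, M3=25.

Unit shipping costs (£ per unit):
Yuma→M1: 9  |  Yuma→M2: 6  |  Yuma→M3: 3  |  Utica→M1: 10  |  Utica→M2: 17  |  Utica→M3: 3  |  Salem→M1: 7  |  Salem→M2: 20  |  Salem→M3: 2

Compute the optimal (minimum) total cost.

One minimum-cost allocation:
  Yuma to M2: 80 × £6 = £480
  Utica to M1: 5 × £10 = £50
  Utica to M2: 30 × £17 = £510
  Utica to M3: 25 × £3 = £75
  Salem to M1: 40 × £7 = £280
Total = 480 + 50 + 510 + 75 + 280 = £1395.

1395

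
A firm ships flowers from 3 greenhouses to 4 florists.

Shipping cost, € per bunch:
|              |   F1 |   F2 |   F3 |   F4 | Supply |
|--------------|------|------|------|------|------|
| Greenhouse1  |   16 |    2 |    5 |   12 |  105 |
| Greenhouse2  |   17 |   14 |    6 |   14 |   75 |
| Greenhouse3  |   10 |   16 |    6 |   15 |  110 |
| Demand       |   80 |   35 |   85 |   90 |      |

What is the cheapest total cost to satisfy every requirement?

2500

A cheapest plan:
  Greenhouse1–F2: 35 × €2 = €70
  Greenhouse1–F4: 70 × €12 = €840
  Greenhouse2–F3: 55 × €6 = €330
  Greenhouse2–F4: 20 × €14 = €280
  Greenhouse3–F1: 80 × €10 = €800
  Greenhouse3–F3: 30 × €6 = €180
Total = 70 + 840 + 330 + 280 + 800 + 180 = €2500.
(Supply check: Greenhouse1 ships 105; Greenhouse2 ships 75; Greenhouse3 ships 110.)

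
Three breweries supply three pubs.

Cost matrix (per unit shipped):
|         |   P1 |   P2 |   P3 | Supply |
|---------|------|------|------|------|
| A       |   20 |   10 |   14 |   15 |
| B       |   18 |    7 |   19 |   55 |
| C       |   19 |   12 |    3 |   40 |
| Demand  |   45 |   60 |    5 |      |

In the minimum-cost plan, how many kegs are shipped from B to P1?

0

Solving gives:
  A->P1: 10 × 20 = 200
  A->P2: 5 × 10 = 50
  B->P2: 55 × 7 = 385
  C->P1: 35 × 19 = 665
  C->P3: 5 × 3 = 15
Total cost = 1315.
The route B→P1 is not used.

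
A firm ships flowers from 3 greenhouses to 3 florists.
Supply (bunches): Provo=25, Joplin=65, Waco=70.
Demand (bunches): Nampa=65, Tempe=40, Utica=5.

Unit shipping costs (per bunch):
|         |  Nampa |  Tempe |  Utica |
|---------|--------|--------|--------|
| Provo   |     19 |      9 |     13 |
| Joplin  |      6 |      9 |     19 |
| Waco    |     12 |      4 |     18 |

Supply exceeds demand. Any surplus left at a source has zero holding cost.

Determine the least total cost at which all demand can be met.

615

An optimal shipping plan:
  Provo to Utica: 5 × 13 = 65
  Joplin to Nampa: 65 × 6 = 390
  Waco to Tempe: 40 × 4 = 160
Total = 65 + 390 + 160 = 615.
(Supply check: Provo ships 5; Joplin ships 65; Waco ships 40.)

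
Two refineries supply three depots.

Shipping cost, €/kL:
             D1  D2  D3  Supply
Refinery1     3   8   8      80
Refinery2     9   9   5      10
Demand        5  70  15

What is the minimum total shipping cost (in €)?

665

Optimal allocation:
  Refinery1–D1: 5 × €3 = €15
  Refinery1–D2: 70 × €8 = €560
  Refinery1–D3: 5 × €8 = €40
  Refinery2–D3: 10 × €5 = €50
Total = 15 + 560 + 40 + 50 = €665.
(Supply check: Refinery1 ships 80; Refinery2 ships 10.)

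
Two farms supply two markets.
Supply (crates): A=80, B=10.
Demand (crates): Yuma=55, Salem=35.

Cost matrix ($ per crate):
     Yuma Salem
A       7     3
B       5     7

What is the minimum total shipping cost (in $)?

470

Optimal allocation:
  A->Yuma: 45 × $7 = $315
  A->Salem: 35 × $3 = $105
  B->Yuma: 10 × $5 = $50
Total = 315 + 105 + 50 = $470.
(Supply check: A ships 80; B ships 10.)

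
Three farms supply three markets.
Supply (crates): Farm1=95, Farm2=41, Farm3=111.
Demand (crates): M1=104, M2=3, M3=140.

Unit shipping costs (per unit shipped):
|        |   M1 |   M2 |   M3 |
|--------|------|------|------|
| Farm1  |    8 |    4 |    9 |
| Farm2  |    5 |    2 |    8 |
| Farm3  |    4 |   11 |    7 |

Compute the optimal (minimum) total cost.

An optimal shipping plan:
  Farm1→M3: 95 crates
  Farm2→M2: 3 crates
  Farm2→M3: 38 crates
  Farm3→M1: 104 crates
  Farm3→M3: 7 crates
Total cost = 1630.

1630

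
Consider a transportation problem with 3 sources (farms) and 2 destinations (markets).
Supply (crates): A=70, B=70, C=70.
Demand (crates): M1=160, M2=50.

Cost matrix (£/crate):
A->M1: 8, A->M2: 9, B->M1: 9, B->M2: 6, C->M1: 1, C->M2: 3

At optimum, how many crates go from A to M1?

70

Optimal shipments:
  A–M1: 70 × £8 = £560
  B–M1: 20 × £9 = £180
  B–M2: 50 × £6 = £300
  C–M1: 70 × £1 = £70
Total cost = £1110.
So A→M1 carries 70 crates.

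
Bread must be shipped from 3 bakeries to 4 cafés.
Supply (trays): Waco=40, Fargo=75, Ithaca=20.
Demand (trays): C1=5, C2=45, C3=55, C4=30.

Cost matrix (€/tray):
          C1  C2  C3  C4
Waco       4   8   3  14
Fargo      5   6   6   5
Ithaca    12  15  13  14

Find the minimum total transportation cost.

795

Optimal allocation:
  Waco→C3: 40 × €3 = €120
  Fargo→C2: 45 × €6 = €270
  Fargo→C4: 30 × €5 = €150
  Ithaca→C1: 5 × €12 = €60
  Ithaca→C3: 15 × €13 = €195
Total = 120 + 270 + 150 + 60 + 195 = €795.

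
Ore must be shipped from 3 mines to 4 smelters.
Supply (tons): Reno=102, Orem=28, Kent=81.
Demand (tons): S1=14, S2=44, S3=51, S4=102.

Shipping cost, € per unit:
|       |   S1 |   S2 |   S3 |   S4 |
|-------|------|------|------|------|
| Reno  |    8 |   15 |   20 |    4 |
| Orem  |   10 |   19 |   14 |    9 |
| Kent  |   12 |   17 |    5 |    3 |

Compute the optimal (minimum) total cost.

Optimal allocation:
  Reno to S2: 30 × €15 = €450
  Reno to S4: 72 × €4 = €288
  Orem to S1: 14 × €10 = €140
  Orem to S2: 14 × €19 = €266
  Kent to S3: 51 × €5 = €255
  Kent to S4: 30 × €3 = €90
Total = 450 + 288 + 140 + 266 + 255 + 90 = €1489.

1489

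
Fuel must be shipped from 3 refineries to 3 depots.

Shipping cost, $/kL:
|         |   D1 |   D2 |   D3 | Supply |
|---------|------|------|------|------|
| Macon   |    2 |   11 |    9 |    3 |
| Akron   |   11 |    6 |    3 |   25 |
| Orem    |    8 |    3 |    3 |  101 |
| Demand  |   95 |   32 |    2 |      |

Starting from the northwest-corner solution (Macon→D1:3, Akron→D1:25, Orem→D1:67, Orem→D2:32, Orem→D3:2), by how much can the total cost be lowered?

Current plan cost = 3·2 + 25·11 + 67·8 + 32·3 + 2·3 = $919.
Optimal plan:
  Macon->D1: 3 × $2 = $6
  Akron->D1: 23 × $11 = $253
  Akron->D3: 2 × $3 = $6
  Orem->D1: 69 × $8 = $552
  Orem->D2: 32 × $3 = $96
Optimal cost = $913.
Saving = 919 − 913 = $6.

6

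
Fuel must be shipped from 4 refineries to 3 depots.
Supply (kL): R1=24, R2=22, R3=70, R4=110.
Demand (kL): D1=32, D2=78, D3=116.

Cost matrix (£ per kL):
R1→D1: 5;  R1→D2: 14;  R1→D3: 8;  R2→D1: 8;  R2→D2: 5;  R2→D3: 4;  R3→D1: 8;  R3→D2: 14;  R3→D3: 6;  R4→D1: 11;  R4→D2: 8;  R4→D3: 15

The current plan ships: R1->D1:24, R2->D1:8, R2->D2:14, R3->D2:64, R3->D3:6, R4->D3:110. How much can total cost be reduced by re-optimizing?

1160

Current plan cost = 24·5 + 8·8 + 14·5 + 64·14 + 6·6 + 110·15 = £2836.
Optimal plan:
  R1→D3: 24 × £8 = £192
  R2→D3: 22 × £4 = £88
  R3→D3: 70 × £6 = £420
  R4→D1: 32 × £11 = £352
  R4→D2: 78 × £8 = £624
Optimal cost = £1676.
Saving = 2836 − 1676 = £1160.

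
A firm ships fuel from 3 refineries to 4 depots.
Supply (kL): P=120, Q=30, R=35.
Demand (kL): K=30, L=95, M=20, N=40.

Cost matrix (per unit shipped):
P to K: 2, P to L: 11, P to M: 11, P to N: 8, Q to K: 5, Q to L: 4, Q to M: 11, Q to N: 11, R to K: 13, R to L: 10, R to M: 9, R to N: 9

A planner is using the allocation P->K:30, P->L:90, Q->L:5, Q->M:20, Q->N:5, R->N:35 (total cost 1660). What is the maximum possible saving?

Current plan cost = 30·2 + 90·11 + 5·4 + 20·11 + 5·11 + 35·9 = 1660.
Optimal plan:
  P→K: 30 × 2 = 60
  P→L: 50 × 11 = 550
  P→N: 40 × 8 = 320
  Q→L: 30 × 4 = 120
  R→L: 15 × 10 = 150
  R→M: 20 × 9 = 180
Optimal cost = 1380.
Saving = 1660 − 1380 = 280.

280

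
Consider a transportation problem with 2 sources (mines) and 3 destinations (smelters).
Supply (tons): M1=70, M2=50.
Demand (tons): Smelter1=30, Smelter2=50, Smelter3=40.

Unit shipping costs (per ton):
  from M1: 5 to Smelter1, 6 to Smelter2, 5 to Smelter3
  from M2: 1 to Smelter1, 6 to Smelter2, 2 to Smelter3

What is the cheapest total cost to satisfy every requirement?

470

A cheapest plan:
  M1→Smelter2: 50 tons
  M1→Smelter3: 20 tons
  M2→Smelter1: 30 tons
  M2→Smelter3: 20 tons
Total cost = 470.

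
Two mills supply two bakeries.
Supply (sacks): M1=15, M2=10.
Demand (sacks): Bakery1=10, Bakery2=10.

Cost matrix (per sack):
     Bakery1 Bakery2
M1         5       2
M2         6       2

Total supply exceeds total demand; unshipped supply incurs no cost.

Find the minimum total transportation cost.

A cheapest plan:
  M1 to Bakery1: 10 × 5 = 50
  M1 to Bakery2: 5 × 2 = 10
  M2 to Bakery2: 5 × 2 = 10
Total = 50 + 10 + 10 = 70.
(Supply check: M1 ships 15; M2 ships 5.)

70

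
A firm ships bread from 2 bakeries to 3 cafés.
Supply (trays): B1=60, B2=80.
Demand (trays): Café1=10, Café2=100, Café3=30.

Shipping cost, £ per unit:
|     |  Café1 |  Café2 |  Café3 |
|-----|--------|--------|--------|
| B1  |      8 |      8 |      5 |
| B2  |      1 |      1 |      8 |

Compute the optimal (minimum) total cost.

Optimal allocation:
  B1->Café1: 10 × £8 = £80
  B1->Café2: 20 × £8 = £160
  B1->Café3: 30 × £5 = £150
  B2->Café2: 80 × £1 = £80
Total = 80 + 160 + 150 + 80 = £470.
(Supply check: B1 ships 60; B2 ships 80.)

470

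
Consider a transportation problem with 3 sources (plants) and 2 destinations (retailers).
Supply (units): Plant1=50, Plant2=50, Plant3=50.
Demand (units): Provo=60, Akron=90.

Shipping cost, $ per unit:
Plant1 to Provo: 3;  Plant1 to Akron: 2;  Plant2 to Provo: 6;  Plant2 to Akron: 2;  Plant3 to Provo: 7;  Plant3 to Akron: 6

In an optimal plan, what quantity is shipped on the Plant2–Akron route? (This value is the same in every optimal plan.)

Solving gives:
  Plant1–Provo: 50 × $3 = $150
  Plant2–Akron: 50 × $2 = $100
  Plant3–Provo: 10 × $7 = $70
  Plant3–Akron: 40 × $6 = $240
Total cost = $560.
So Plant2→Akron carries 50 units.

50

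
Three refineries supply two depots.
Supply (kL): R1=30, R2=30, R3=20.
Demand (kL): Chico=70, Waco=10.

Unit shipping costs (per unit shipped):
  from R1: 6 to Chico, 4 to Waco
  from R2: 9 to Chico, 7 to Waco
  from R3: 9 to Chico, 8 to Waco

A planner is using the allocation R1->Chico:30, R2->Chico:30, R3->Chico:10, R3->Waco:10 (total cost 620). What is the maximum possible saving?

10

Current plan cost = 30·6 + 30·9 + 10·9 + 10·8 = 620.
Optimal plan:
  R1→Chico: 20 × 6 = 120
  R1→Waco: 10 × 4 = 40
  R2→Chico: 30 × 9 = 270
  R3→Chico: 20 × 9 = 180
Optimal cost = 610.
Saving = 620 − 610 = 10.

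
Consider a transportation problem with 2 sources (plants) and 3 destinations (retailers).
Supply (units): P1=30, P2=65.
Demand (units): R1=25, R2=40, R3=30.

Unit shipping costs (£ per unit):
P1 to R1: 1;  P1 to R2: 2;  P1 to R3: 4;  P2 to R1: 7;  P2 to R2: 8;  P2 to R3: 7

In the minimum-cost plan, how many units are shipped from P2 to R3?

Solving gives:
  P1–R2: 30 × £2 = £60
  P2–R1: 25 × £7 = £175
  P2–R2: 10 × £8 = £80
  P2–R3: 30 × £7 = £210
Total cost = £525.
So P2→R3 carries 30 units.

30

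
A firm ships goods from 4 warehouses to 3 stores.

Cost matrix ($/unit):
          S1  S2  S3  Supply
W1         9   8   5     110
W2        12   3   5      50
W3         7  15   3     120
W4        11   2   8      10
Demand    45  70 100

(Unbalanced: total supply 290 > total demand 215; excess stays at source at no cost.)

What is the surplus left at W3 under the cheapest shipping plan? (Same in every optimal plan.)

0

An optimal plan:
  W1 to S1: 25 × $9 = $225
  W1 to S2: 10 × $8 = $80
  W2 to S2: 50 × $3 = $150
  W3 to S1: 20 × $7 = $140
  W3 to S3: 100 × $3 = $300
  W4 to S2: 10 × $2 = $20
Total cost = $915.
W3 ships 120 of its 120, leaving 0.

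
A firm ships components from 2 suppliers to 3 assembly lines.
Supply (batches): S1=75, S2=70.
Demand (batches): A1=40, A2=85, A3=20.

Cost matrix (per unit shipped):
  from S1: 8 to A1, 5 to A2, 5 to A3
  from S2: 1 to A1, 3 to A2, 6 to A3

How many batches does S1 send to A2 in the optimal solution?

55

The minimum-cost plan:
  S1->A2: 55 × 5 = 275
  S1->A3: 20 × 5 = 100
  S2->A1: 40 × 1 = 40
  S2->A2: 30 × 3 = 90
Total cost = 505.
So S1→A2 carries 55 batches.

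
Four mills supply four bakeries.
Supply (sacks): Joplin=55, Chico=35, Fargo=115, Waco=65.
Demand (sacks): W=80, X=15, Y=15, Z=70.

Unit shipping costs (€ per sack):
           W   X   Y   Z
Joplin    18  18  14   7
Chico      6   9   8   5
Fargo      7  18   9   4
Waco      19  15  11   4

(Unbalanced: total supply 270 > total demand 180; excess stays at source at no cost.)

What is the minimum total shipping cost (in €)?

1090

An optimal shipping plan:
  Chico→W: 20 × €6 = €120
  Chico→X: 15 × €9 = €135
  Fargo→W: 60 × €7 = €420
  Fargo→Y: 15 × €9 = €135
  Fargo→Z: 5 × €4 = €20
  Waco→Z: 65 × €4 = €260
Total = 120 + 135 + 420 + 135 + 20 + 260 = €1090.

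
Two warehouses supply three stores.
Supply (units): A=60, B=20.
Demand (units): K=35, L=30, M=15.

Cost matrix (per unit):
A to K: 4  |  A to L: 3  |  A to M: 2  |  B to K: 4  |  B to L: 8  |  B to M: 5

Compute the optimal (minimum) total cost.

260

An optimal shipping plan:
  A→K: 15 × 4 = 60
  A→L: 30 × 3 = 90
  A→M: 15 × 2 = 30
  B→K: 20 × 4 = 80
Total = 60 + 90 + 30 + 80 = 260.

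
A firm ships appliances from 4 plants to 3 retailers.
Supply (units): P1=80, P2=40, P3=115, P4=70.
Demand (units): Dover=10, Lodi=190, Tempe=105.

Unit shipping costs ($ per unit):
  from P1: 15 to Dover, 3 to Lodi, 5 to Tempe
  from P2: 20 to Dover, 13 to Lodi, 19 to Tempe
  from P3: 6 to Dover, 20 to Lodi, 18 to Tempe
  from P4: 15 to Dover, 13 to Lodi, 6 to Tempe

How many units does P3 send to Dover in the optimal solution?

10

Solving gives:
  P1–Lodi: 80 units
  P2–Lodi: 40 units
  P3–Dover: 10 units
  P3–Lodi: 70 units
  P3–Tempe: 35 units
  P4–Tempe: 70 units
Total cost = $3270.
So P3→Dover carries 10 units.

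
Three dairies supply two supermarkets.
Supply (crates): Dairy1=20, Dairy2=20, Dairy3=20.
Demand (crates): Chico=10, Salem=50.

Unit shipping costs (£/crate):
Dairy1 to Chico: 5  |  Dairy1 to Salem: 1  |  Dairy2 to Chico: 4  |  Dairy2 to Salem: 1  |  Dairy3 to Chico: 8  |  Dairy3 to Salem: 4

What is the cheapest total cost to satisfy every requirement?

A cheapest plan:
  Dairy1–Salem: 20 crates
  Dairy2–Chico: 10 crates
  Dairy2–Salem: 10 crates
  Dairy3–Salem: 20 crates
Total cost = £150.
(Supply check: Dairy1 ships 20; Dairy2 ships 20; Dairy3 ships 20.)

150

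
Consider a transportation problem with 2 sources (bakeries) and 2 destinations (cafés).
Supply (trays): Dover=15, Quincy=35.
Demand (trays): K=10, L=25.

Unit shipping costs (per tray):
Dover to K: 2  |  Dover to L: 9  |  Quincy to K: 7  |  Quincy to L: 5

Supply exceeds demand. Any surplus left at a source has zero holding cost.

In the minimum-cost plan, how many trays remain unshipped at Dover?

An optimal plan:
  Dover->K: 10 × 2 = 20
  Quincy->L: 25 × 5 = 125
Total cost = 145.
Dover ships 10 of its 15, leaving 5.

5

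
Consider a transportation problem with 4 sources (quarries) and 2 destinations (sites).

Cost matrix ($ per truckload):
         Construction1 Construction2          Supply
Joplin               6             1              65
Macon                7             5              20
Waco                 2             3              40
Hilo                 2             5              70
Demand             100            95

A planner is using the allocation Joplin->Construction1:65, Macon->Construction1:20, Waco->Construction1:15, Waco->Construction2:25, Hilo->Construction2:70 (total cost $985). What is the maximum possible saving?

590

Current plan cost = 65·6 + 20·7 + 15·2 + 25·3 + 70·5 = $985.
Optimal plan:
  Joplin to Construction2: 65 × $1 = $65
  Macon to Construction2: 20 × $5 = $100
  Waco to Construction1: 30 × $2 = $60
  Waco to Construction2: 10 × $3 = $30
  Hilo to Construction1: 70 × $2 = $140
Optimal cost = $395.
Saving = 985 − 395 = $590.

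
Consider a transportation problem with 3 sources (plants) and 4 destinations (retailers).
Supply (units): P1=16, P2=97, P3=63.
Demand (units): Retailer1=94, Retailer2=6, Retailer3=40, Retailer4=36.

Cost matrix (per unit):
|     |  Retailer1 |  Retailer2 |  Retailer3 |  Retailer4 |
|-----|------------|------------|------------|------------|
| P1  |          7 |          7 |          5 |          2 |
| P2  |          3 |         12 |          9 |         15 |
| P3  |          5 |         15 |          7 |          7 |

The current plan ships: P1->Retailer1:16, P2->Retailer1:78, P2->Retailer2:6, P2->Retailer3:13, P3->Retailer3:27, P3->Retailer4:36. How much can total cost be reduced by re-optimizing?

Current plan cost = 16·7 + 78·3 + 6·12 + 13·9 + 27·7 + 36·7 = 976.
Optimal plan:
  P1 to Retailer2: 3 × 7 = 21
  P1 to Retailer4: 13 × 2 = 26
  P2 to Retailer1: 94 × 3 = 282
  P2 to Retailer2: 3 × 12 = 36
  P3 to Retailer3: 40 × 7 = 280
  P3 to Retailer4: 23 × 7 = 161
Optimal cost = 806.
Saving = 976 − 806 = 170.

170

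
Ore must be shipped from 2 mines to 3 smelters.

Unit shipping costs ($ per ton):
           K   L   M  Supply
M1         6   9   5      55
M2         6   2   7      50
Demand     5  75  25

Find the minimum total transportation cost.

Optimal allocation:
  M1->K: 5 tons
  M1->L: 25 tons
  M1->M: 25 tons
  M2->L: 50 tons
Total cost = $480.

480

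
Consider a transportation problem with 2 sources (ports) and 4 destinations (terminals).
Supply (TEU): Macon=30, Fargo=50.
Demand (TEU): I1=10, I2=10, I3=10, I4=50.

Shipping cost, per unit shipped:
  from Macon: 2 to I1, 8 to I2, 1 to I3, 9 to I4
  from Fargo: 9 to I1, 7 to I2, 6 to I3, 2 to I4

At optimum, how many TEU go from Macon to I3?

10

Solving gives:
  Macon–I1: 10 × 2 = 20
  Macon–I2: 10 × 8 = 80
  Macon–I3: 10 × 1 = 10
  Fargo–I4: 50 × 2 = 100
Total cost = 210.
So Macon→I3 carries 10 TEU.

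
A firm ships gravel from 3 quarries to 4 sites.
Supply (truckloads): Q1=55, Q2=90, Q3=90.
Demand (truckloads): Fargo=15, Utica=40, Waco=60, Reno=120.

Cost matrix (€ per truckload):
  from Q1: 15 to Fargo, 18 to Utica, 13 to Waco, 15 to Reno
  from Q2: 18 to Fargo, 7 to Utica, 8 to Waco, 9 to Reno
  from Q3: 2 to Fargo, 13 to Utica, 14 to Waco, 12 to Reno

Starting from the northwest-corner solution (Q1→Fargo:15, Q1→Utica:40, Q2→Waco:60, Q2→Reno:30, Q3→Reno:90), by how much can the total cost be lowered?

405

Current plan cost = 15·15 + 40·18 + 60·8 + 30·9 + 90·12 = €2775.
Optimal plan:
  Q1 to Waco: 55 truckloads
  Q2 to Utica: 40 truckloads
  Q2 to Waco: 5 truckloads
  Q2 to Reno: 45 truckloads
  Q3 to Fargo: 15 truckloads
  Q3 to Reno: 75 truckloads
Optimal cost = €2370.
Saving = 2775 − 2370 = €405.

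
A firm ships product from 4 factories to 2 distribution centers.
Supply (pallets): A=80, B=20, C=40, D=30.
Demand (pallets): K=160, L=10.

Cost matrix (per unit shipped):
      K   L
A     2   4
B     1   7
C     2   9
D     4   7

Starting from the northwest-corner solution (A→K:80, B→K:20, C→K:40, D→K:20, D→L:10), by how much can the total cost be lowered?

Current plan cost = 80·2 + 20·1 + 40·2 + 20·4 + 10·7 = 410.
Optimal plan:
  A–K: 70 pallets
  A–L: 10 pallets
  B–K: 20 pallets
  C–K: 40 pallets
  D–K: 30 pallets
Optimal cost = 400.
Saving = 410 − 400 = 10.

10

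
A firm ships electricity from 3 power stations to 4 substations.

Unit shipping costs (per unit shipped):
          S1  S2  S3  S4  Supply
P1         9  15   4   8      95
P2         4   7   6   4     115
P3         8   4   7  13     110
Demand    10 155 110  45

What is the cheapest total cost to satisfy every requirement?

1445

Optimal allocation:
  P1->S3: 95 × 4 = 380
  P2->S1: 10 × 4 = 40
  P2->S2: 45 × 7 = 315
  P2->S3: 15 × 6 = 90
  P2->S4: 45 × 4 = 180
  P3->S2: 110 × 4 = 440
Total = 380 + 40 + 315 + 90 + 180 + 440 = 1445.
(Supply check: P1 ships 95; P2 ships 115; P3 ships 110.)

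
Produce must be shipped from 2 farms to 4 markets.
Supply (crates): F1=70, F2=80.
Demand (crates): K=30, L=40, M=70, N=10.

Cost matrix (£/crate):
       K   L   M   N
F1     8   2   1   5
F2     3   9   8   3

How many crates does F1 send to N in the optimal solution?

The minimum-cost plan:
  F1–L: 40 crates
  F1–M: 30 crates
  F2–K: 30 crates
  F2–M: 40 crates
  F2–N: 10 crates
Total cost = £550.
The route F1→N is not used.

0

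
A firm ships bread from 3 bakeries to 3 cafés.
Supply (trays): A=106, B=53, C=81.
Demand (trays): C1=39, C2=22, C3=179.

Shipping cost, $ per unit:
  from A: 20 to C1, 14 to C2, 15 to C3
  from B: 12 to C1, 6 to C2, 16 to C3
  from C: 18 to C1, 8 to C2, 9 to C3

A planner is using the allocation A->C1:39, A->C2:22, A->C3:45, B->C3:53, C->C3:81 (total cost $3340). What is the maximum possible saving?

477

Current plan cost = 39·20 + 22·14 + 45·15 + 53·16 + 81·9 = $3340.
Optimal plan:
  A to C3: 106 × $15 = $1590
  B to C1: 39 × $12 = $468
  B to C2: 14 × $6 = $84
  C to C2: 8 × $8 = $64
  C to C3: 73 × $9 = $657
Optimal cost = $2863.
Saving = 3340 − 2863 = $477.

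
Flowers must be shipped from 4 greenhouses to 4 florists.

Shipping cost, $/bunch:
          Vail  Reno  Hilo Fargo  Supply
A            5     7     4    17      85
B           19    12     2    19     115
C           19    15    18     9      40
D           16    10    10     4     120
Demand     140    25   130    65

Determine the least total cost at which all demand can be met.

2315

A cheapest plan:
  A→Vail: 85 × $5 = $425
  B→Hilo: 115 × $2 = $230
  C→Vail: 40 × $19 = $760
  D→Vail: 15 × $16 = $240
  D→Reno: 25 × $10 = $250
  D→Hilo: 15 × $10 = $150
  D→Fargo: 65 × $4 = $260
Total = 425 + 230 + 760 + 240 + 250 + 150 + 260 = $2315.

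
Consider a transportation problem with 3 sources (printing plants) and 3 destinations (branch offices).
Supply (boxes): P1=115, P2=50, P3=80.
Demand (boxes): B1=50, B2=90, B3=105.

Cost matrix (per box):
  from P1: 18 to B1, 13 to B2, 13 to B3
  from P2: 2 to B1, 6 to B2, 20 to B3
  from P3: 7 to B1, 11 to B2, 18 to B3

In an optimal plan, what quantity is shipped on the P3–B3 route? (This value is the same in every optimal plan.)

The minimum-cost plan:
  P1–B2: 10 × 13 = 130
  P1–B3: 105 × 13 = 1365
  P2–B2: 50 × 6 = 300
  P3–B1: 50 × 7 = 350
  P3–B2: 30 × 11 = 330
Total cost = 2475.
The route P3→B3 is not used.

0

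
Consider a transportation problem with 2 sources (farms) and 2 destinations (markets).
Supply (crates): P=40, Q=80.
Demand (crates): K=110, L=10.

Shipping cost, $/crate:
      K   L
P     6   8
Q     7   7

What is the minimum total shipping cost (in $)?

An optimal shipping plan:
  P–K: 40 × $6 = $240
  Q–K: 70 × $7 = $490
  Q–L: 10 × $7 = $70
Total = 240 + 490 + 70 = $800.

800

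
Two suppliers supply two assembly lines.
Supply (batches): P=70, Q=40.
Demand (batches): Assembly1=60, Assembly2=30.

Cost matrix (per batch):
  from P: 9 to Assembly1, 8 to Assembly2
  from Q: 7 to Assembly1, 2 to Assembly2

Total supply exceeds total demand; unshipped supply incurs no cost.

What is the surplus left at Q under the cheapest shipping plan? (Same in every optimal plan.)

Minimum-cost shipments:
  P→Assembly1: 50 batches
  Q→Assembly1: 10 batches
  Q→Assembly2: 30 batches
Total cost = 580.
Q ships 40 of its 40, leaving 0.

0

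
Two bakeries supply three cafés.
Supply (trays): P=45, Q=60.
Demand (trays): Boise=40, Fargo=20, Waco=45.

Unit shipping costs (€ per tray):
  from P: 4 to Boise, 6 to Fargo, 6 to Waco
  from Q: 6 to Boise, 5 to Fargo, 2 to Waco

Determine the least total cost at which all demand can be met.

355

One minimum-cost allocation:
  P to Boise: 40 × €4 = €160
  P to Fargo: 5 × €6 = €30
  Q to Fargo: 15 × €5 = €75
  Q to Waco: 45 × €2 = €90
Total = 160 + 30 + 75 + 90 = €355.
(Supply check: P ships 45; Q ships 60.)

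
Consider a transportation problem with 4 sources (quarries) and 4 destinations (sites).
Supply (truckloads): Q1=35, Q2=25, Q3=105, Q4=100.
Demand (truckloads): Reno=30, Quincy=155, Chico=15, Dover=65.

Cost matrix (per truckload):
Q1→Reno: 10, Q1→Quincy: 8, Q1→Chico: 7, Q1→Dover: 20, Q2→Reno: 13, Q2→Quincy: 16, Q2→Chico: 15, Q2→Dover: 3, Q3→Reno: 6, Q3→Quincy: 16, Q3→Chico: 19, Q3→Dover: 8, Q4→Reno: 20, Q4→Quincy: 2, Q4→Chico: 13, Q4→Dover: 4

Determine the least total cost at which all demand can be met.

1600

An optimal shipping plan:
  Q1–Quincy: 20 truckloads
  Q1–Chico: 15 truckloads
  Q2–Dover: 25 truckloads
  Q3–Reno: 30 truckloads
  Q3–Quincy: 35 truckloads
  Q3–Dover: 40 truckloads
  Q4–Quincy: 100 truckloads
Total cost = 1600.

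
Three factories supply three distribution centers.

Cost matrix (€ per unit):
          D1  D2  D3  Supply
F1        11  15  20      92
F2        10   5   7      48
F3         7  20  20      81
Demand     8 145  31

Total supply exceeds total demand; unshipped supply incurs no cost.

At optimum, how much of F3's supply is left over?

An optimal plan:
  F1→D2: 92 × €15 = €1380
  F2→D2: 48 × €5 = €240
  F3→D1: 8 × €7 = €56
  F3→D2: 5 × €20 = €100
  F3→D3: 31 × €20 = €620
Total cost = €2396.
F3 ships 44 of its 81, leaving 37.

37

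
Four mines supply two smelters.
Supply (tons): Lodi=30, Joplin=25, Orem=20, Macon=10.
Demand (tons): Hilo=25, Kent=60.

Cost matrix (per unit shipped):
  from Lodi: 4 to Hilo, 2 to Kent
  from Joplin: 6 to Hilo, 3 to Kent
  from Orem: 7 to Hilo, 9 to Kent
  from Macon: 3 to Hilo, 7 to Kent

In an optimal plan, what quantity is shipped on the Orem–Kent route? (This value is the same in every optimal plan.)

The minimum-cost plan:
  Lodi–Kent: 30 × 2 = 60
  Joplin–Kent: 25 × 3 = 75
  Orem–Hilo: 15 × 7 = 105
  Orem–Kent: 5 × 9 = 45
  Macon–Hilo: 10 × 3 = 30
Total cost = 315.
So Orem→Kent carries 5 tons.

5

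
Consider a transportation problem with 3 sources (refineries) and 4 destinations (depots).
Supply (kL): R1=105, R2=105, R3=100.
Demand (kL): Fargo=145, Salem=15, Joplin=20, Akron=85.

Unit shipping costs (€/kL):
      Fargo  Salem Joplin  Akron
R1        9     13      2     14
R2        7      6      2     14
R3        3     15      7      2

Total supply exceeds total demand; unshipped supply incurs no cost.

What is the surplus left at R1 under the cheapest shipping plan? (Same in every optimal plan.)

45

An optimal plan:
  R1–Fargo: 40 × €9 = €360
  R1–Joplin: 20 × €2 = €40
  R2–Fargo: 90 × €7 = €630
  R2–Salem: 15 × €6 = €90
  R3–Fargo: 15 × €3 = €45
  R3–Akron: 85 × €2 = €170
Total cost = €1335.
R1 ships 60 of its 105, leaving 45.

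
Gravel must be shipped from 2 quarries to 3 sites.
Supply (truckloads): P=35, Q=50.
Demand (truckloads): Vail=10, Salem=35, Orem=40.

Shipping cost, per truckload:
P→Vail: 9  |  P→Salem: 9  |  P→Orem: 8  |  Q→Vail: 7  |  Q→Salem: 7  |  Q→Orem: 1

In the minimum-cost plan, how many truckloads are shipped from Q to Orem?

Optimal shipments:
  P–Vail: 10 truckloads
  P–Salem: 25 truckloads
  Q–Salem: 10 truckloads
  Q–Orem: 40 truckloads
Total cost = 425.
So Q→Orem carries 40 truckloads.

40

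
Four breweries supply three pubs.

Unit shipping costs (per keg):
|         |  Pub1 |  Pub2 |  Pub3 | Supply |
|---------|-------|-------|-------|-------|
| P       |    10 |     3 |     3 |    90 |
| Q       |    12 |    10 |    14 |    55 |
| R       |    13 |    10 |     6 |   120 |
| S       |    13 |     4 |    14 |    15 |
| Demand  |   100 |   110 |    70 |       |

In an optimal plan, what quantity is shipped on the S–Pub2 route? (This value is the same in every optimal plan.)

Solving gives:
  P->Pub2: 90 × 3 = 270
  Q->Pub1: 55 × 12 = 660
  R->Pub1: 45 × 13 = 585
  R->Pub2: 5 × 10 = 50
  R->Pub3: 70 × 6 = 420
  S->Pub2: 15 × 4 = 60
Total cost = 2045.
So S→Pub2 carries 15 kegs.

15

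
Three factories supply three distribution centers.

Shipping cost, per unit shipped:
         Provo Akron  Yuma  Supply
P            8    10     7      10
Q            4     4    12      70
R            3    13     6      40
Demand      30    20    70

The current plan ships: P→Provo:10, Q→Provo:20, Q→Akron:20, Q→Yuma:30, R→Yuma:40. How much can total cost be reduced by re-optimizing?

90

Current plan cost = 10·8 + 20·4 + 20·4 + 30·12 + 40·6 = 840.
Optimal plan:
  P to Yuma: 10 × 7 = 70
  Q to Provo: 30 × 4 = 120
  Q to Akron: 20 × 4 = 80
  Q to Yuma: 20 × 12 = 240
  R to Yuma: 40 × 6 = 240
Optimal cost = 750.
Saving = 840 − 750 = 90.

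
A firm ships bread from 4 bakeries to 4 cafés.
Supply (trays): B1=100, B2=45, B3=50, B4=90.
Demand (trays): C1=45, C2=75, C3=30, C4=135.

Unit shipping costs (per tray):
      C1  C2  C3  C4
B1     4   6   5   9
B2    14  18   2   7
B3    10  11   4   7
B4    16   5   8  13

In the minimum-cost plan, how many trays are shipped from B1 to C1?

The minimum-cost plan:
  B1–C1: 45 × 4 = 180
  B1–C4: 55 × 9 = 495
  B2–C3: 15 × 2 = 30
  B2–C4: 30 × 7 = 210
  B3–C4: 50 × 7 = 350
  B4–C2: 75 × 5 = 375
  B4–C3: 15 × 8 = 120
Total cost = 1760.
So B1→C1 carries 45 trays.

45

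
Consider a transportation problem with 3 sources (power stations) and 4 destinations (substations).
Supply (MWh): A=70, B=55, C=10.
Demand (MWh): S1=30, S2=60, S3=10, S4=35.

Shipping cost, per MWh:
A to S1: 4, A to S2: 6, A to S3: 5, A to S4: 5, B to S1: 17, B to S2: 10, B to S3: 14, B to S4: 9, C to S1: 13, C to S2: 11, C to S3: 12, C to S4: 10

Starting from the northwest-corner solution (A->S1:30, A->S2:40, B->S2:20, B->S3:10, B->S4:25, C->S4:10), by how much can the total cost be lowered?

50

Current plan cost = 30·4 + 40·6 + 20·10 + 10·14 + 25·9 + 10·10 = 1025.
Optimal plan:
  A->S1: 30 × 4 = 120
  A->S2: 30 × 6 = 180
  A->S3: 10 × 5 = 50
  B->S2: 30 × 10 = 300
  B->S4: 25 × 9 = 225
  C->S4: 10 × 10 = 100
Optimal cost = 975.
Saving = 1025 − 975 = 50.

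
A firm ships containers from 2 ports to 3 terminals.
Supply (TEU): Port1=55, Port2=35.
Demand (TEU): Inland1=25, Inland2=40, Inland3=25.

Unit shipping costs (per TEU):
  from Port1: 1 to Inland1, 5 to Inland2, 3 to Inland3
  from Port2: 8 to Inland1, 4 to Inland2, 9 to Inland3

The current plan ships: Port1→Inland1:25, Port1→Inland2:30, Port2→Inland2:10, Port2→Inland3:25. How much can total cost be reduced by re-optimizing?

175

Current plan cost = 25·1 + 30·5 + 10·4 + 25·9 = 440.
Optimal plan:
  Port1–Inland1: 25 × 1 = 25
  Port1–Inland2: 5 × 5 = 25
  Port1–Inland3: 25 × 3 = 75
  Port2–Inland2: 35 × 4 = 140
Optimal cost = 265.
Saving = 440 − 265 = 175.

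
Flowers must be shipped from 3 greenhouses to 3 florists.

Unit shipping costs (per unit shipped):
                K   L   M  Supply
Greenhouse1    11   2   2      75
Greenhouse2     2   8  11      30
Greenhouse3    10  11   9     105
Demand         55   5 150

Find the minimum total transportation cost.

1180

A cheapest plan:
  Greenhouse1->L: 5 × 2 = 10
  Greenhouse1->M: 70 × 2 = 140
  Greenhouse2->K: 30 × 2 = 60
  Greenhouse3->K: 25 × 10 = 250
  Greenhouse3->M: 80 × 9 = 720
Total = 10 + 140 + 60 + 250 + 720 = 1180.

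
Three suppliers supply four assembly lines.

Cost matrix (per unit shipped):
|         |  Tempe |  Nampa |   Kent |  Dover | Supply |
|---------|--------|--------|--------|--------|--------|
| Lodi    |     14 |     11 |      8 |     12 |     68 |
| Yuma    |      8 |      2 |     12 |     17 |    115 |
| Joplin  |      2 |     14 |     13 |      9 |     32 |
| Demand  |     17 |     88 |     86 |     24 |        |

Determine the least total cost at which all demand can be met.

An optimal shipping plan:
  Lodi→Kent: 68 batches
  Yuma→Tempe: 9 batches
  Yuma→Nampa: 88 batches
  Yuma→Kent: 18 batches
  Joplin→Tempe: 8 batches
  Joplin→Dover: 24 batches
Total cost = 1240.
(Supply check: Lodi ships 68; Yuma ships 115; Joplin ships 32.)

1240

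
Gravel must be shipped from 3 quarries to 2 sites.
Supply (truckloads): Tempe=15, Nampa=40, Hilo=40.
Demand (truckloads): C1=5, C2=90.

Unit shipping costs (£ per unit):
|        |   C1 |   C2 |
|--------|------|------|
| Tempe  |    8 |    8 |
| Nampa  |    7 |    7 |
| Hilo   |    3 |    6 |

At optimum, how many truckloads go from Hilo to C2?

35

Solving gives:
  Tempe→C2: 15 × £8 = £120
  Nampa→C2: 40 × £7 = £280
  Hilo→C1: 5 × £3 = £15
  Hilo→C2: 35 × £6 = £210
Total cost = £625.
So Hilo→C2 carries 35 truckloads.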